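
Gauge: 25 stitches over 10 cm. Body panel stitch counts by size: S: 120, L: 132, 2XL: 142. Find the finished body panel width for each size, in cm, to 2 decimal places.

25/10 = 2.5 sts per cm.
S: 120 / 2.5 = 48.000 → 48.00 cm.
L: 132 / 2.5 = 52.800 → 52.80 cm.
2XL: 142 / 2.5 = 56.800 → 56.80 cm.

S 48.00 cm; L 52.80 cm; 2XL 56.80 cm.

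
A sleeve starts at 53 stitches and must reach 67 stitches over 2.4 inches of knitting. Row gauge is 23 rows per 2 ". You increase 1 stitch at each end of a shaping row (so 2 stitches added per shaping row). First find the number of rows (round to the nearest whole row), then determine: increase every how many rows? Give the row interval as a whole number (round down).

Rows = 2.4 × 11.5 = 27.6 → 28 rows.
Stitches to add: 14 → 7 shaping rows (at 2 st each).
28 / 7 = 4.00 → every 4 rows.

Increase every 4th row.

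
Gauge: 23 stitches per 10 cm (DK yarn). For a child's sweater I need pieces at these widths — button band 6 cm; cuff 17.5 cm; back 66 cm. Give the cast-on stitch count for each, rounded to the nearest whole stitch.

button band 14; cuff 40; back 152.

Rate = 23/10 = 2.3 sts per cm.
button band: 6 × 2.3 = 13.80 → 14.
cuff: 17.5 × 2.3 = 40.25 → 40.
back: 66 × 2.3 = 151.80 → 152.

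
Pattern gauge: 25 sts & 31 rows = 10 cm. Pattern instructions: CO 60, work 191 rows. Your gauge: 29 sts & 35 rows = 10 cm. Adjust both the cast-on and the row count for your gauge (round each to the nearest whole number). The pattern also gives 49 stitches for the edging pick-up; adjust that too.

Stitches: 60 × 29/25 = 69.60 → 70.
Rows: 191 × 35/31 = 215.65 → 216.
edging pick-up: 49 × 29/25 = 56.84 → 57.

Cast on 70 stitches; work 216 rows; edging pick-up 57 stitches.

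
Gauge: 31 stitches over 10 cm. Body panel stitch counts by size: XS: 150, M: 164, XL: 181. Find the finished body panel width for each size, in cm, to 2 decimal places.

31/10 = 3.1 sts per cm.
XS: 150 / 3.1 = 48.387 → 48.39 cm.
M: 164 / 3.1 = 52.903 → 52.90 cm.
XL: 181 / 3.1 = 58.387 → 58.39 cm.

XS 48.39 cm; M 52.90 cm; XL 58.39 cm.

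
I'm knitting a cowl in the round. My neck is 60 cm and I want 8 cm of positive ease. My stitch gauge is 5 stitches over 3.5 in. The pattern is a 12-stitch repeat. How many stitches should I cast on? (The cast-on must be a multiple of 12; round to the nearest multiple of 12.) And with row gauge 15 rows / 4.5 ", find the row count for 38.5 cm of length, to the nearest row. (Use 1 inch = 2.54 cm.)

Finished = 60 + 8 = 68 cm.
68 cm × 1/2.54 = 26.77 inches.
5/3.5 = 1.429 sts per in; 26.77 × 1.429 = 38.25 sts.
Nearest multiple of 12 → 36.
38.5 cm = 15.16 inches; × 3.333 = 50.52 → 51 rows.

Cast on 36 stitches; work 51 rows.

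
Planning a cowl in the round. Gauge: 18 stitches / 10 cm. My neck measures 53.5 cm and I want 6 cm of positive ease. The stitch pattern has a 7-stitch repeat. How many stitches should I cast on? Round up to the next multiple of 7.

112 stitches.

Finished = 53.5 + 6 = 59.5 cm.
18 / 10 = 1.8 sts/cm.
59.5 × 1.8 = 107.10 sts.
Next multiple of 7: 112.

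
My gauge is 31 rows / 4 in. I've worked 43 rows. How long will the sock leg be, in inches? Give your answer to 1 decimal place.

5.5 inches.

31 rows / 4 inch = 7.75 rows per inch.
43 / 7.75 = 5.55 inches.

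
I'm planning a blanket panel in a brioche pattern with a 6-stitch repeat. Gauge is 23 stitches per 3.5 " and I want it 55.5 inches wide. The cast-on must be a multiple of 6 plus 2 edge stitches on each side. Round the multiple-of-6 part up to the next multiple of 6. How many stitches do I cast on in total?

23 / 3.5 = 6.571 sts per inch.
55.5 × 6.571 = 364.71 sts.
Less 4 edge sts → 360.71 for the repeat.
Next multiple of 6: 366.
Add back 4 edge sts → 370.

Cast on 370 stitches.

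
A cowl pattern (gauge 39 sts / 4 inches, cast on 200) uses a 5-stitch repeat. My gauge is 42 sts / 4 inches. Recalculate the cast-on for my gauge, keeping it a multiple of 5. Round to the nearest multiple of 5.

215 stitches.

200 × 42 / 39 = 215.38.
Nearest multiple of 5: 215.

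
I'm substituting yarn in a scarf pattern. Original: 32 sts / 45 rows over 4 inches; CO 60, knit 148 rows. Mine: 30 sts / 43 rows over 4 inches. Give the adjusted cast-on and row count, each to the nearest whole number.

Cast on 56 stitches; work 141 rows.

Stitches: 60 × 30/32 = 56.25 → 56.
Rows: 148 × 43/45 = 141.42 → 141.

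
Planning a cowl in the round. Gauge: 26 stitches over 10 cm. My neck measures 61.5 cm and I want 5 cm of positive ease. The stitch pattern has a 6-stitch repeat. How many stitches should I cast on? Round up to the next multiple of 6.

Finished = 61.5 + 5 = 66.5 cm.
26 / 10 = 2.6 sts/cm.
66.5 × 2.6 = 172.90 sts.
Next multiple of 6: 174.

Cast on 174 stitches.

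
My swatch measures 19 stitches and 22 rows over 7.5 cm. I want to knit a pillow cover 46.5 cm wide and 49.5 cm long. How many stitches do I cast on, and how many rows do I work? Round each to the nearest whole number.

Cast on 118 stitches and work 145 rows.

Stitch gauge = 19/7.5 = 2.533 sts/cm; 46.5 × 2.533 = 117.80 → 118 sts.
Row gauge = 22/7.5 = 2.933 rows/cm; 49.5 × 2.933 = 145.20 → 145 rows.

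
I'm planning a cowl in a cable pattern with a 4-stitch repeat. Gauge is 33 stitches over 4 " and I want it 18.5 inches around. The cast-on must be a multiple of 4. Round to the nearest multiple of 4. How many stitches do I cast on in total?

CO 152 sts.

33 / 4 = 8.25 sts per inch.
18.5 × 8.25 = 152.62 sts.
Nearest multiple of 4: 152.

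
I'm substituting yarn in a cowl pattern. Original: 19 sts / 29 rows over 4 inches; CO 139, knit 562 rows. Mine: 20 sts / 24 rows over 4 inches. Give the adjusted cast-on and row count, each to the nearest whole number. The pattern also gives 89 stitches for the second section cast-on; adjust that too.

Stitches: 139 × 20/19 = 146.32 → 146.
Rows: 562 × 24/29 = 465.10 → 465.
second section cast-on: 89 × 20/19 = 93.68 → 94.

Cast on 146 stitches; work 465 rows; second section cast-on 94 stitches.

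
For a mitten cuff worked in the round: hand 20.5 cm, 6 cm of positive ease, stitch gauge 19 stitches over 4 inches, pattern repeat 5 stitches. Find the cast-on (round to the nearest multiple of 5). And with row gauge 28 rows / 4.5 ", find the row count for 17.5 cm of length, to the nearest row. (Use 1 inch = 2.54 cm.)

Cast on 50 stitches; work 43 rows.

Finished = 20.5 + 6 = 26.5 cm.
26.5 cm × 1/2.54 = 10.43 inches.
19/4 = 4.75 sts per in; 10.43 × 4.75 = 49.56 sts.
Nearest multiple of 5 → 50.
17.5 cm = 6.89 inches; × 6.222 = 42.87 → 43 rows.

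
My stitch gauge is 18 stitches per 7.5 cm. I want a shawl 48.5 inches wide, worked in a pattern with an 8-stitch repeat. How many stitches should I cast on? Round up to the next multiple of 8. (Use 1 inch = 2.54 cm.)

48.5 in = 48.5 × 2.54 = 123.19 cm.
18 / 7.5 = 2.4 sts/cm.
123.19 × 2.4 = 295.66 sts.
→ 296.

Cast on 296 stitches.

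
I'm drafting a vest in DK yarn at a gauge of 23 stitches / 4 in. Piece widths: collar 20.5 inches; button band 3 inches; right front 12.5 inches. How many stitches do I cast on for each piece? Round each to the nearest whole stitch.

Rate = 23/4 = 5.75 sts per in.
collar: 20.5 × 5.75 = 117.88 → 118.
button band: 3 × 5.75 = 17.25 → 17.
right front: 12.5 × 5.75 = 71.88 → 72.

collar 118; button band 17; right front 72.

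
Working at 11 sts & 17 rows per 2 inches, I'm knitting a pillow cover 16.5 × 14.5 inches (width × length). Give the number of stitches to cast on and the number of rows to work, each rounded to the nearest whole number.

Cast on 91 stitches and work 123 rows.

Stitch gauge = 11/2 = 5.5 sts/in; 16.5 × 5.5 = 90.75 → 91 sts.
Row gauge = 17/2 = 8.5 rows/in; 14.5 × 8.5 = 123.25 → 123 rows.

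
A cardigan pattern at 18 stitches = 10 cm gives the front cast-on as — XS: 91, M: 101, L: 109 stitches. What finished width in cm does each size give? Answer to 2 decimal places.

18/10 = 1.8 sts per cm.
XS: 91 / 1.8 = 50.556 → 50.56 cm.
M: 101 / 1.8 = 56.111 → 56.11 cm.
L: 109 / 1.8 = 60.556 → 60.56 cm.

XS 50.56 cm; M 56.11 cm; L 60.56 cm.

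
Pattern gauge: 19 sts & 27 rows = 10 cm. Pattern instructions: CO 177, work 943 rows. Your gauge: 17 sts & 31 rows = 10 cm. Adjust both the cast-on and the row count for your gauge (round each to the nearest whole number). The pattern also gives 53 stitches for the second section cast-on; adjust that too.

Stitches: 177 × 17/19 = 158.37 → 158.
Rows: 943 × 31/27 = 1082.70 → 1083.
second section cast-on: 53 × 17/19 = 47.42 → 47.

Cast on 158 stitches; work 1083 rows; second section cast-on 47 stitches.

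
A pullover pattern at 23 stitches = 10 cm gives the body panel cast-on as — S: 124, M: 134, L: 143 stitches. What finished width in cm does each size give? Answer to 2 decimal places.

23/10 = 2.3 sts per cm.
S: 124 / 2.3 = 53.913 → 53.91 cm.
M: 134 / 2.3 = 58.261 → 58.26 cm.
L: 143 / 2.3 = 62.174 → 62.17 cm.

S 53.91 cm; M 58.26 cm; L 62.17 cm.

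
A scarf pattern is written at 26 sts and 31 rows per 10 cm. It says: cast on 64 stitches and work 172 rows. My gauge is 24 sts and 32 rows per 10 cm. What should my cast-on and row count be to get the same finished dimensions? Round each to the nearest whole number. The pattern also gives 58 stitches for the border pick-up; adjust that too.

Stitches: 64 × 24/26 = 59.08 → 59.
Rows: 172 × 32/31 = 177.55 → 178.
border pick-up: 58 × 24/26 = 53.54 → 54.

Cast on 59 stitches; work 178 rows; border pick-up 54 stitches.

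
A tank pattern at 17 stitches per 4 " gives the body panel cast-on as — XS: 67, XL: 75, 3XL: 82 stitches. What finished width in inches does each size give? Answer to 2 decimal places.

XS 15.76 inches; XL 17.65 inches; 3XL 19.29 inches.

17/4 = 4.25 sts per in.
XS: 67 / 4.25 = 15.765 → 15.76 in.
XL: 75 / 4.25 = 17.647 → 17.65 in.
3XL: 82 / 4.25 = 19.294 → 19.29 in.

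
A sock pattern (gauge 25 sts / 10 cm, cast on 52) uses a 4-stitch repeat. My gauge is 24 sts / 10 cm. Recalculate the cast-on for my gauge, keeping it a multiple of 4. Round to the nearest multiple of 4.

Cast on 48 stitches.

52 × 24 / 25 = 49.92.
Nearest multiple of 4: 48.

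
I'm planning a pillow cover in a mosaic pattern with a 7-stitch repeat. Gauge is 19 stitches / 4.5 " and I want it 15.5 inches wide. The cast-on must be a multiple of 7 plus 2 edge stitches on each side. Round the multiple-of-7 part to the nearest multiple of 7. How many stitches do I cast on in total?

19 / 4.5 = 4.222 sts per inch.
15.5 × 4.222 = 65.44 sts.
Less 4 edge sts → 61.44 for the repeat.
Nearest multiple of 7: 63.
Add back 4 edge sts → 67.

CO 67 sts.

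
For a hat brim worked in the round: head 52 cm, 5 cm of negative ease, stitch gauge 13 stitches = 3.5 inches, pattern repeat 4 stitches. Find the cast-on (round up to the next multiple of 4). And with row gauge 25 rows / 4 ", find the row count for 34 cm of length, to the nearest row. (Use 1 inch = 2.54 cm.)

Cast on 72 stitches; work 84 rows.

Finished = 52 − 5 = 47 cm.
47 cm × 1/2.54 = 18.50 inches.
13/3.5 = 3.714 sts per in; 18.50 × 3.714 = 68.73 sts.
Next multiple of 4 → 72.
34 cm = 13.39 inches; × 6.25 = 83.66 → 84 rows.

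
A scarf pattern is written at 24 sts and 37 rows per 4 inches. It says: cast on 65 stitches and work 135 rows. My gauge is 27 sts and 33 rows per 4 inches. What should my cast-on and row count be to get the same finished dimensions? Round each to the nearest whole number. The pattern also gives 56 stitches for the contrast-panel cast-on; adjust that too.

Cast on 73 stitches; work 120 rows; contrast-panel cast-on 63 stitches.

Stitches: 65 × 27/24 = 73.12 → 73.
Rows: 135 × 33/37 = 120.41 → 120.
contrast-panel cast-on: 56 × 27/24 = 63.00 → 63.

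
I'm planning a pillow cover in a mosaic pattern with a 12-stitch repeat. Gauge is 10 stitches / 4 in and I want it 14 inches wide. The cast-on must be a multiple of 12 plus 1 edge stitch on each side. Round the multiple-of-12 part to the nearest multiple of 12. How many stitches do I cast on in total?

38 stitches.

10 / 4 = 2.5 sts per inch.
14 × 2.5 = 35.00 sts.
Less 2 edge sts → 33.00 for the repeat.
Nearest multiple of 12: 36.
Add back 2 edge sts → 38.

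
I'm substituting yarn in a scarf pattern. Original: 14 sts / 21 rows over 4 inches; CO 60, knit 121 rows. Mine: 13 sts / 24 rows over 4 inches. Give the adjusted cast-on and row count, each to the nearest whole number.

Cast on 56 stitches; work 138 rows.

Stitches: 60 × 13/14 = 55.71 → 56.
Rows: 121 × 24/21 = 138.29 → 138.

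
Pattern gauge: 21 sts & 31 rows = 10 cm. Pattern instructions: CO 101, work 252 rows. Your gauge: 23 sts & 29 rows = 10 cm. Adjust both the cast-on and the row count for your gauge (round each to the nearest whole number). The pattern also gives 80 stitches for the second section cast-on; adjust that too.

Cast on 111 stitches; work 236 rows; second section cast-on 88 stitches.

Stitches: 101 × 23/21 = 110.62 → 111.
Rows: 252 × 29/31 = 235.74 → 236.
second section cast-on: 80 × 23/21 = 87.62 → 88.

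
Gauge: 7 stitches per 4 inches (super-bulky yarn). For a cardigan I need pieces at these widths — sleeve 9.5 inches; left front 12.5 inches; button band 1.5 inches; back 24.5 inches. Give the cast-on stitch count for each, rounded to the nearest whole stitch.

Rate = 7/4 = 1.75 sts per in.
sleeve: 9.5 × 1.75 = 16.62 → 17.
left front: 12.5 × 1.75 = 21.88 → 22.
button band: 1.5 × 1.75 = 2.62 → 3.
back: 24.5 × 1.75 = 42.88 → 43.

sleeve 17; left front 22; button band 3; back 43.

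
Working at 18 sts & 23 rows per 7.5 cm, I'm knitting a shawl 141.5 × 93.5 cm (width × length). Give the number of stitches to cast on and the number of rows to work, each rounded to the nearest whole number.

Cast on 340 stitches and work 287 rows.

Stitch gauge = 18/7.5 = 2.4 sts/cm; 141.5 × 2.4 = 339.60 → 340 sts.
Row gauge = 23/7.5 = 3.067 rows/cm; 93.5 × 3.067 = 286.73 → 287 rows.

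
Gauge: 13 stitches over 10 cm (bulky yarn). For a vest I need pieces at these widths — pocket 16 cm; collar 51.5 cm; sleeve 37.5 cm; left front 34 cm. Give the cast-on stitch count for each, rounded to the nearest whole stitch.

pocket 21; collar 67; sleeve 49; left front 44.

Rate = 13/10 = 1.3 sts per cm.
pocket: 16 × 1.3 = 20.80 → 21.
collar: 51.5 × 1.3 = 66.95 → 67.
sleeve: 37.5 × 1.3 = 48.75 → 49.
left front: 34 × 1.3 = 44.20 → 44.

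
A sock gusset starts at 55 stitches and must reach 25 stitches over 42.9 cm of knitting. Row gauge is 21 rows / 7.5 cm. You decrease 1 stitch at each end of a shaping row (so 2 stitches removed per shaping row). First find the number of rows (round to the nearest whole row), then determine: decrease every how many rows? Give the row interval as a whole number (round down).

Rows = 42.9 × 2.8 = 120.1 → 120 rows.
Stitches to remove: 30 → 15 shaping rows (at 2 st each).
120 / 15 = 8.00 → every 8 rows.

Decrease every 8th row.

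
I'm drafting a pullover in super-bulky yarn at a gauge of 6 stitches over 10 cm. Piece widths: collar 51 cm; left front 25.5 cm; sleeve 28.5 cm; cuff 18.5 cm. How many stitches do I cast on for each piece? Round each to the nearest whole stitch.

Rate = 6/10 = 0.6 sts per cm.
collar: 51 × 0.6 = 30.60 → 31.
left front: 25.5 × 0.6 = 15.30 → 15.
sleeve: 28.5 × 0.6 = 17.10 → 17.
cuff: 18.5 × 0.6 = 11.10 → 11.

collar 31; left front 15; sleeve 17; cuff 11.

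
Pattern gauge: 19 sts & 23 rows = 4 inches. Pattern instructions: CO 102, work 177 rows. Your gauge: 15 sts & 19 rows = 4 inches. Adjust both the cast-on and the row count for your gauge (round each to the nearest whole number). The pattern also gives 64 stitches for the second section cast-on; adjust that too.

Stitches: 102 × 15/19 = 80.53 → 81.
Rows: 177 × 19/23 = 146.22 → 146.
second section cast-on: 64 × 15/19 = 50.53 → 51.

Cast on 81 stitches; work 146 rows; second section cast-on 51 stitches.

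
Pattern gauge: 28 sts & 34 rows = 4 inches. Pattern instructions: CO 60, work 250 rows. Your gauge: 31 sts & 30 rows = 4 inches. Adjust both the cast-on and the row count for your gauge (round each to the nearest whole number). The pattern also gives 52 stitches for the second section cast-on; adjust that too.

Cast on 66 stitches; work 221 rows; second section cast-on 58 stitches.

Stitches: 60 × 31/28 = 66.43 → 66.
Rows: 250 × 30/34 = 220.59 → 221.
second section cast-on: 52 × 31/28 = 57.57 → 58.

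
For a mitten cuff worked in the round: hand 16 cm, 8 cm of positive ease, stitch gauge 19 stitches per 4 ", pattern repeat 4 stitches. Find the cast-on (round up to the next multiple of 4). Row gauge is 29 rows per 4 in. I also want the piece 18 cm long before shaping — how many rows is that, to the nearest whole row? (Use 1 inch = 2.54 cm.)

Finished = 16 + 8 = 24 cm.
24 cm × 1/2.54 = 9.45 inches.
19/4 = 4.75 sts per in; 9.45 × 4.75 = 44.88 sts.
Next multiple of 4 → 48.
18 cm = 7.09 inches; × 7.25 = 51.38 → 51 rows.

Cast on 48 stitches; work 51 rows.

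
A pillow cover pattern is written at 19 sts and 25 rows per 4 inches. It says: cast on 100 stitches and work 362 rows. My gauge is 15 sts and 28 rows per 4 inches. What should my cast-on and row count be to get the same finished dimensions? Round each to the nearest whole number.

Stitches: 100 × 15/19 = 78.95 → 79.
Rows: 362 × 28/25 = 405.44 → 405.

Cast on 79 stitches; work 405 rows.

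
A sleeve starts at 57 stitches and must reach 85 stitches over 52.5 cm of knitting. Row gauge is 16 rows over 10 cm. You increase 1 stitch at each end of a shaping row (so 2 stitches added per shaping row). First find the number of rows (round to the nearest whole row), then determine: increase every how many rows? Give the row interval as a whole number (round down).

Increase every 6th row.

Rows = 52.5 × 1.6 = 84.0 → 84 rows.
Stitches to add: 28 → 14 shaping rows (at 2 st each).
84 / 14 = 6.00 → every 6 rows.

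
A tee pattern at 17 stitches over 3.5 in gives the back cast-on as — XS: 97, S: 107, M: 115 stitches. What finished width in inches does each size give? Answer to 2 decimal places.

XS 19.97 inches; S 22.03 inches; M 23.68 inches.

17/3.5 = 4.857 sts per in.
XS: 97 / 4.857 = 19.971 → 19.97 in.
S: 107 / 4.857 = 22.029 → 22.03 in.
M: 115 / 4.857 = 23.676 → 23.68 in.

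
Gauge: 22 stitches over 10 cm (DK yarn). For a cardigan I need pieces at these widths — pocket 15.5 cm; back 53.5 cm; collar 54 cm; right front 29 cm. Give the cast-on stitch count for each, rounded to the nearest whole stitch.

Rate = 22/10 = 2.2 sts per cm.
pocket: 15.5 × 2.2 = 34.10 → 34.
back: 53.5 × 2.2 = 117.70 → 118.
collar: 54 × 2.2 = 118.80 → 119.
right front: 29 × 2.2 = 63.80 → 64.

pocket 34; back 118; collar 119; right front 64.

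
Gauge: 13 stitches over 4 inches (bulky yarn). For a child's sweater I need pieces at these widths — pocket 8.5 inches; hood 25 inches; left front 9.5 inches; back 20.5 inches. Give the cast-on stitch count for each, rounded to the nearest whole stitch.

pocket 28; hood 81; left front 31; back 67.

Rate = 13/4 = 3.25 sts per in.
pocket: 8.5 × 3.25 = 27.62 → 28.
hood: 25 × 3.25 = 81.25 → 81.
left front: 9.5 × 3.25 = 30.88 → 31.
back: 20.5 × 3.25 = 66.62 → 67.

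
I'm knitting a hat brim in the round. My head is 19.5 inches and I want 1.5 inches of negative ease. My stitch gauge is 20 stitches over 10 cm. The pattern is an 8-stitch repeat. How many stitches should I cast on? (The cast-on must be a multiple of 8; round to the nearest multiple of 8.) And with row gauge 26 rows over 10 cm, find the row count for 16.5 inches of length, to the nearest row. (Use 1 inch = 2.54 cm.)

Cast on 88 stitches; work 109 rows.

Finished = 19.5 − 1.5 = 18 inches.
18 inches × 2.54 = 45.72 cm.
20/10 = 2 sts per cm; 45.72 × 2 = 91.44 sts.
Nearest multiple of 8 → 88.
16.5 inches = 41.91 cm; × 2.6 = 108.97 → 109 rows.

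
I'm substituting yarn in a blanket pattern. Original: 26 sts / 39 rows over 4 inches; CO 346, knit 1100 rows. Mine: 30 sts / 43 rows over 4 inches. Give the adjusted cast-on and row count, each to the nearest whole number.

Stitches: 346 × 30/26 = 399.23 → 399.
Rows: 1100 × 43/39 = 1212.82 → 1213.

Cast on 399 stitches; work 1213 rows.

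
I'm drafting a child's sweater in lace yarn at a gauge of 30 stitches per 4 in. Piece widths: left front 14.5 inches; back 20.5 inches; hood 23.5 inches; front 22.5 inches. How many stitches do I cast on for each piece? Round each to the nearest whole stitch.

left front 109; back 154; hood 176; front 169.

Rate = 30/4 = 7.5 sts per in.
left front: 14.5 × 7.5 = 108.75 → 109.
back: 20.5 × 7.5 = 153.75 → 154.
hood: 23.5 × 7.5 = 176.25 → 176.
front: 22.5 × 7.5 = 168.75 → 169.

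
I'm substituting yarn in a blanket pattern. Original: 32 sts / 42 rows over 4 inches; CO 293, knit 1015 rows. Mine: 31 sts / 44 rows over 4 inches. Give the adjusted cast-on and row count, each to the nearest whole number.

Stitches: 293 × 31/32 = 283.84 → 284.
Rows: 1015 × 44/42 = 1063.33 → 1063.

Cast on 284 stitches; work 1063 rows.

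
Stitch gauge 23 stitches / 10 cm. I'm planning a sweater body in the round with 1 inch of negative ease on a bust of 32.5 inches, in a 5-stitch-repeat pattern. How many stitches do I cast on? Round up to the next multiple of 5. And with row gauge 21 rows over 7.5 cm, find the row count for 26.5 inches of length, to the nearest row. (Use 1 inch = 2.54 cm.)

Finished = 32.5 − 1 = 31.5 inches.
31.5 inches × 2.54 = 80.01 cm.
23/10 = 2.3 sts per cm; 80.01 × 2.3 = 184.02 sts.
Next multiple of 5 → 185.
26.5 inches = 67.31 cm; × 2.8 = 188.47 → 188 rows.

Cast on 185 stitches; work 188 rows.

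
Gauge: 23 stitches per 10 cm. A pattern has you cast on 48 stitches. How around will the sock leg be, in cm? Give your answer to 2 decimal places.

20.87 cm.

23 stitches / 10 cm = 2.3 stitches per cm.
48 / 2.3 = 20.870 cm.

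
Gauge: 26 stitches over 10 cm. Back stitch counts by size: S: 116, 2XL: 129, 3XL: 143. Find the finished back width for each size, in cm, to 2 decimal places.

26/10 = 2.6 sts per cm.
S: 116 / 2.6 = 44.615 → 44.62 cm.
2XL: 129 / 2.6 = 49.615 → 49.62 cm.
3XL: 143 / 2.6 = 55.000 → 55.00 cm.

S 44.62 cm; 2XL 49.62 cm; 3XL 55.00 cm.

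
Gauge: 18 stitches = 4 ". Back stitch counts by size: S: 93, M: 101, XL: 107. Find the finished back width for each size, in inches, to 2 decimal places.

S 20.67 inches; M 22.44 inches; XL 23.78 inches.

18/4 = 4.5 sts per in.
S: 93 / 4.5 = 20.667 → 20.67 in.
M: 101 / 4.5 = 22.444 → 22.44 in.
XL: 107 / 4.5 = 23.778 → 23.78 in.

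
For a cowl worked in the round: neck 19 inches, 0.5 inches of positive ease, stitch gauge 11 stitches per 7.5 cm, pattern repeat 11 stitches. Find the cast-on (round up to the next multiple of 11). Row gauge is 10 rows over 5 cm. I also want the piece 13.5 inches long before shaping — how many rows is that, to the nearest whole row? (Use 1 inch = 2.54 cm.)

Finished = 19 + 0.5 = 19.5 inches.
19.5 inches × 2.54 = 49.53 cm.
11/7.5 = 1.467 sts per cm; 49.53 × 1.467 = 72.64 sts.
Next multiple of 11 → 77.
13.5 inches = 34.29 cm; × 2 = 68.58 → 69 rows.

Cast on 77 stitches; work 69 rows.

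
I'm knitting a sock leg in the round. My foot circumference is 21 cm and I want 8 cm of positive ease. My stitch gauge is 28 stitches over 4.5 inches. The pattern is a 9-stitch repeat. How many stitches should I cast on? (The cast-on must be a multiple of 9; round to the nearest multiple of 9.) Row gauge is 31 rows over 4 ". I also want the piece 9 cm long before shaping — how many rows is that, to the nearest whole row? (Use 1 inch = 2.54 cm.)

Cast on 72 stitches; work 27 rows.

Finished = 21 + 8 = 29 cm.
29 cm × 1/2.54 = 11.42 inches.
28/4.5 = 6.222 sts per in; 11.42 × 6.222 = 71.04 sts.
Nearest multiple of 9 → 72.
9 cm = 3.54 inches; × 7.75 = 27.46 → 27 rows.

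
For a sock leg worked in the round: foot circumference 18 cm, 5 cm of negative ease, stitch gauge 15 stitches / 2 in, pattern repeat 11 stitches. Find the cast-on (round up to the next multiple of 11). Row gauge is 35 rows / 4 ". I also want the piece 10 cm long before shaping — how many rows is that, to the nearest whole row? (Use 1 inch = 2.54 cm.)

Cast on 44 stitches; work 34 rows.

Finished = 18 − 5 = 13 cm.
13 cm × 1/2.54 = 5.12 inches.
15/2 = 7.5 sts per in; 5.12 × 7.5 = 38.39 sts.
Next multiple of 11 → 44.
10 cm = 3.94 inches; × 8.75 = 34.45 → 34 rows.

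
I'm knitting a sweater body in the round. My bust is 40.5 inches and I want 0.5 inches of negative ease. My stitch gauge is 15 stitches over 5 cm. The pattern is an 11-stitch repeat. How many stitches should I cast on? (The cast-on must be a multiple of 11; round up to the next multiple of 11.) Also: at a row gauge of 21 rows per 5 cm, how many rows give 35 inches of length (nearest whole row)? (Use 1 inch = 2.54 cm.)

Finished = 40.5 − 0.5 = 40 inches.
40 inches × 2.54 = 101.60 cm.
15/5 = 3 sts per cm; 101.60 × 3 = 304.80 sts.
Next multiple of 11 → 308.
35 inches = 88.90 cm; × 4.2 = 373.38 → 373 rows.

Cast on 308 stitches; work 373 rows.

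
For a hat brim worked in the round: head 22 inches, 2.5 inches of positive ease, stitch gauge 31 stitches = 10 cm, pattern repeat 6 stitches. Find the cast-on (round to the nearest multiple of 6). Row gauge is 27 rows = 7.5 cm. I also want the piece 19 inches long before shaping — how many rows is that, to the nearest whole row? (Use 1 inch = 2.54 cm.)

Finished = 22 + 2.5 = 24.5 inches.
24.5 inches × 2.54 = 62.23 cm.
31/10 = 3.1 sts per cm; 62.23 × 3.1 = 192.91 sts.
Nearest multiple of 6 → 192.
19 inches = 48.26 cm; × 3.6 = 173.74 → 174 rows.

Cast on 192 stitches; work 174 rows.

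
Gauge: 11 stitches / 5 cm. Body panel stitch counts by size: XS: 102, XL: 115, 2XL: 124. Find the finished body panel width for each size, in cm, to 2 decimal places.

XS 46.36 cm; XL 52.27 cm; 2XL 56.36 cm.

11/5 = 2.2 sts per cm.
XS: 102 / 2.2 = 46.364 → 46.36 cm.
XL: 115 / 2.2 = 52.273 → 52.27 cm.
2XL: 124 / 2.2 = 56.364 → 56.36 cm.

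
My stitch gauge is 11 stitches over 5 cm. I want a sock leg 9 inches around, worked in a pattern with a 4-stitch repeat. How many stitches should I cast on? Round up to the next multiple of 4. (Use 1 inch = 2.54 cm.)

52 stitches.

9 in = 9 × 2.54 = 22.86 cm.
11 / 5 = 2.2 sts/cm.
22.86 × 2.2 = 50.29 sts.
→ 52.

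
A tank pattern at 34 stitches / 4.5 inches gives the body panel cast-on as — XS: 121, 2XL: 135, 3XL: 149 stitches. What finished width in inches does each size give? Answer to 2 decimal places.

34/4.5 = 7.556 sts per in.
XS: 121 / 7.556 = 16.015 → 16.01 in.
2XL: 135 / 7.556 = 17.868 → 17.87 in.
3XL: 149 / 7.556 = 19.721 → 19.72 in.

XS 16.01 inches; 2XL 17.87 inches; 3XL 19.72 inches.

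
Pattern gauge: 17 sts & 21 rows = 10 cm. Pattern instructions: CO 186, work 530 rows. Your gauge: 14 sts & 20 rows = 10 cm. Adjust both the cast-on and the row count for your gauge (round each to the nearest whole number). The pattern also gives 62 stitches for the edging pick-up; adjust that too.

Cast on 153 stitches; work 505 rows; edging pick-up 51 stitches.

Stitches: 186 × 14/17 = 153.18 → 153.
Rows: 530 × 20/21 = 504.76 → 505.
edging pick-up: 62 × 14/17 = 51.06 → 51.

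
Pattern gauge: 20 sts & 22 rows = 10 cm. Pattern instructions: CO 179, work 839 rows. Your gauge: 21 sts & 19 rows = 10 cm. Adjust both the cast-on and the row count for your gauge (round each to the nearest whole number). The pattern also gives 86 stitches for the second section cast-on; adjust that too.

Stitches: 179 × 21/20 = 187.95 → 188.
Rows: 839 × 19/22 = 724.59 → 725.
second section cast-on: 86 × 21/20 = 90.30 → 90.

Cast on 188 stitches; work 725 rows; second section cast-on 90 stitches.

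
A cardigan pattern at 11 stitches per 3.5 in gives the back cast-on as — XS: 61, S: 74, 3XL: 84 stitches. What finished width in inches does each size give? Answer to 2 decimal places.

XS 19.41 inches; S 23.55 inches; 3XL 26.73 inches.

11/3.5 = 3.143 sts per in.
XS: 61 / 3.143 = 19.409 → 19.41 in.
S: 74 / 3.143 = 23.545 → 23.55 in.
3XL: 84 / 3.143 = 26.727 → 26.73 in.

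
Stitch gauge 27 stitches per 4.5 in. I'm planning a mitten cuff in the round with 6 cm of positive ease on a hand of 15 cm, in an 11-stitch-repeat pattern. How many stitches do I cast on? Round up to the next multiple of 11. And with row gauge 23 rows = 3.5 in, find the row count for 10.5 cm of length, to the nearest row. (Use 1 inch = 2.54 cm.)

Finished = 15 + 6 = 21 cm.
21 cm × 1/2.54 = 8.27 inches.
27/4.5 = 6 sts per in; 8.27 × 6 = 49.61 sts.
Next multiple of 11 → 55.
10.5 cm = 4.13 inches; × 6.571 = 27.17 → 27 rows.

Cast on 55 stitches; work 27 rows.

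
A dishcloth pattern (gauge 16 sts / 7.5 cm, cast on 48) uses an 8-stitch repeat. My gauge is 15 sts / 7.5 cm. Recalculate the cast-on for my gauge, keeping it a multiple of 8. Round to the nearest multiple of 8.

48 × 15 / 16 = 45.00.
Nearest multiple of 8: 48.

CO 48 sts.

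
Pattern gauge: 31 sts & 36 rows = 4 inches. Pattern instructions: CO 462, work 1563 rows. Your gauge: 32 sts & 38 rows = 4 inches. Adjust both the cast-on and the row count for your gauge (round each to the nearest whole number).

Stitches: 462 × 32/31 = 476.90 → 477.
Rows: 1563 × 38/36 = 1649.83 → 1650.

Cast on 477 stitches; work 1650 rows.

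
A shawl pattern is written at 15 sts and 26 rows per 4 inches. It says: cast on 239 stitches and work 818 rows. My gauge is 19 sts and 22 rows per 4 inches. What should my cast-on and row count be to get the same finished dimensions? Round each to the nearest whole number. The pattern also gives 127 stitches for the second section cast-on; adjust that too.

Cast on 303 stitches; work 692 rows; second section cast-on 161 stitches.

Stitches: 239 × 19/15 = 302.73 → 303.
Rows: 818 × 22/26 = 692.15 → 692.
second section cast-on: 127 × 19/15 = 160.87 → 161.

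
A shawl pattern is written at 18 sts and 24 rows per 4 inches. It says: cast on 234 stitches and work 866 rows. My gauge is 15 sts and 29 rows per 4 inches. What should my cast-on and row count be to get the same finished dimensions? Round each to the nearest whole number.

Stitches: 234 × 15/18 = 195.00 → 195.
Rows: 866 × 29/24 = 1046.42 → 1046.

Cast on 195 stitches; work 1046 rows.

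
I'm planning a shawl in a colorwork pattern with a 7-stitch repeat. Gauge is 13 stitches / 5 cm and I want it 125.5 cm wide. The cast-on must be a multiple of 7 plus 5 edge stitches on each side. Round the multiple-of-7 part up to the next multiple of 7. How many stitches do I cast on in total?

13 / 5 = 2.6 sts per cm.
125.5 × 2.6 = 326.30 sts.
Less 10 edge sts → 316.30 for the repeat.
Next multiple of 7: 322.
Add back 10 edge sts → 332.

Cast on 332 stitches.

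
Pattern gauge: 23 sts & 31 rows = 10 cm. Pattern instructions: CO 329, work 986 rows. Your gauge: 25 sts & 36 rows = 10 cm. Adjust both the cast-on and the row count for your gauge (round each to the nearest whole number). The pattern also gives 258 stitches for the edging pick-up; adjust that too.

Cast on 358 stitches; work 1145 rows; edging pick-up 280 stitches.

Stitches: 329 × 25/23 = 357.61 → 358.
Rows: 986 × 36/31 = 1145.03 → 1145.
edging pick-up: 258 × 25/23 = 280.43 → 280.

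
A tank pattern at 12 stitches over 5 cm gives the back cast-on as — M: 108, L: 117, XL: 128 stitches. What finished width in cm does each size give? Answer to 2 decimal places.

12/5 = 2.4 sts per cm.
M: 108 / 2.4 = 45.000 → 45.00 cm.
L: 117 / 2.4 = 48.750 → 48.75 cm.
XL: 128 / 2.4 = 53.333 → 53.33 cm.

M 45.00 cm; L 48.75 cm; XL 53.33 cm.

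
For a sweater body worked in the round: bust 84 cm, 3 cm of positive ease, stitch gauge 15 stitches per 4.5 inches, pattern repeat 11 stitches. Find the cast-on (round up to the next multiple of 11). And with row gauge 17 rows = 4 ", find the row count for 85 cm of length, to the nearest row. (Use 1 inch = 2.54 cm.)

Cast on 121 stitches; work 142 rows.

Finished = 84 + 3 = 87 cm.
87 cm × 1/2.54 = 34.25 inches.
15/4.5 = 3.333 sts per in; 34.25 × 3.333 = 114.17 sts.
Next multiple of 11 → 121.
85 cm = 33.46 inches; × 4.25 = 142.22 → 142 rows.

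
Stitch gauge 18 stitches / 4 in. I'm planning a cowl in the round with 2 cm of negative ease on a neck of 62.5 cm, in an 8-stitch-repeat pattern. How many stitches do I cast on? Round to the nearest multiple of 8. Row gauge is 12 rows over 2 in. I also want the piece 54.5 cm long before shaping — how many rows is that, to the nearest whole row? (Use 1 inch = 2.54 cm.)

Cast on 104 stitches; work 129 rows.

Finished = 62.5 − 2 = 60.5 cm.
60.5 cm × 1/2.54 = 23.82 inches.
18/4 = 4.5 sts per in; 23.82 × 4.5 = 107.19 sts.
Nearest multiple of 8 → 104.
54.5 cm = 21.46 inches; × 6 = 128.74 → 129 rows.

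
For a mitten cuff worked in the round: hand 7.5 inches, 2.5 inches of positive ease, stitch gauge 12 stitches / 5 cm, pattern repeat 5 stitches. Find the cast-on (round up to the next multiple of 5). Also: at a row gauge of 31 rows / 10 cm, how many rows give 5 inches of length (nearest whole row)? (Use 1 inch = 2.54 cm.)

Finished = 7.5 + 2.5 = 10 inches.
10 inches × 2.54 = 25.40 cm.
12/5 = 2.4 sts per cm; 25.40 × 2.4 = 60.96 sts.
Next multiple of 5 → 65.
5 inches = 12.70 cm; × 3.1 = 39.37 → 39 rows.

Cast on 65 stitches; work 39 rows.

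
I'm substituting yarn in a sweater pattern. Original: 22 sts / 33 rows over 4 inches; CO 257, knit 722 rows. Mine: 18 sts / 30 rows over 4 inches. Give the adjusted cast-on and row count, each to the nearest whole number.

Stitches: 257 × 18/22 = 210.27 → 210.
Rows: 722 × 30/33 = 656.36 → 656.

Cast on 210 stitches; work 656 rows.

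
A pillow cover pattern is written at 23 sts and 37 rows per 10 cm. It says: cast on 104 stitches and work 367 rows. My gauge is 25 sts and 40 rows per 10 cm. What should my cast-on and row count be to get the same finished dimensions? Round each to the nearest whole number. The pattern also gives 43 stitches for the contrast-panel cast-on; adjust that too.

Cast on 113 stitches; work 397 rows; contrast-panel cast-on 47 stitches.

Stitches: 104 × 25/23 = 113.04 → 113.
Rows: 367 × 40/37 = 396.76 → 397.
contrast-panel cast-on: 43 × 25/23 = 46.74 → 47.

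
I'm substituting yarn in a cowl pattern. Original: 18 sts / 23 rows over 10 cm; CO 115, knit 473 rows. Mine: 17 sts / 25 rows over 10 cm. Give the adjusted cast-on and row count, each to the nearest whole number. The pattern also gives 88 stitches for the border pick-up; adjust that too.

Stitches: 115 × 17/18 = 108.61 → 109.
Rows: 473 × 25/23 = 514.13 → 514.
border pick-up: 88 × 17/18 = 83.11 → 83.

Cast on 109 stitches; work 514 rows; border pick-up 83 stitches.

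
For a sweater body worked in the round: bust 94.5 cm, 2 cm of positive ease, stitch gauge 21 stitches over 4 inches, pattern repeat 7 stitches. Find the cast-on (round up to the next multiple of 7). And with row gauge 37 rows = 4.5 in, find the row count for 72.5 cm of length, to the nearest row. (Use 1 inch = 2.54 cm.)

Cast on 203 stitches; work 235 rows.

Finished = 94.5 + 2 = 96.5 cm.
96.5 cm × 1/2.54 = 37.99 inches.
21/4 = 5.25 sts per in; 37.99 × 5.25 = 199.46 sts.
Next multiple of 7 → 203.
72.5 cm = 28.54 inches; × 8.222 = 234.69 → 235 rows.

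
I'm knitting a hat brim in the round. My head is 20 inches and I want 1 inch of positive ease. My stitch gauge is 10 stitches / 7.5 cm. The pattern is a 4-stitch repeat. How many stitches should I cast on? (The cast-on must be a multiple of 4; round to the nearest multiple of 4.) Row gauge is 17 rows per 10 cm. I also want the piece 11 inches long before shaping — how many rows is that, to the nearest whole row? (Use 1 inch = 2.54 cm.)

Cast on 72 stitches; work 47 rows.

Finished = 20 + 1 = 21 inches.
21 inches × 2.54 = 53.34 cm.
10/7.5 = 1.333 sts per cm; 53.34 × 1.333 = 71.12 sts.
Nearest multiple of 4 → 72.
11 inches = 27.94 cm; × 1.7 = 47.50 → 47 rows.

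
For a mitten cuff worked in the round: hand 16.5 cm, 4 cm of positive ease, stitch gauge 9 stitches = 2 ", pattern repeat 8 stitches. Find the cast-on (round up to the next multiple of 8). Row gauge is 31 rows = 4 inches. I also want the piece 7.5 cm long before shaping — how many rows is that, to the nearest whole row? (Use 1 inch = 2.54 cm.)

Finished = 16.5 + 4 = 20.5 cm.
20.5 cm × 1/2.54 = 8.07 inches.
9/2 = 4.5 sts per in; 8.07 × 4.5 = 36.32 sts.
Next multiple of 8 → 40.
7.5 cm = 2.95 inches; × 7.75 = 22.88 → 23 rows.

Cast on 40 stitches; work 23 rows.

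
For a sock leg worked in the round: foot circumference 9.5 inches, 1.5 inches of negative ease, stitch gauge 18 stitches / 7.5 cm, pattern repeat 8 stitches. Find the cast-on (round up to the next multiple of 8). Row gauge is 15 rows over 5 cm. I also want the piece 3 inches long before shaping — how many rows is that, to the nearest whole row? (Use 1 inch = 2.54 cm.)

Cast on 56 stitches; work 23 rows.

Finished = 9.5 − 1.5 = 8 inches.
8 inches × 2.54 = 20.32 cm.
18/7.5 = 2.4 sts per cm; 20.32 × 2.4 = 48.77 sts.
Next multiple of 8 → 56.
3 inches = 7.62 cm; × 3 = 22.86 → 23 rows.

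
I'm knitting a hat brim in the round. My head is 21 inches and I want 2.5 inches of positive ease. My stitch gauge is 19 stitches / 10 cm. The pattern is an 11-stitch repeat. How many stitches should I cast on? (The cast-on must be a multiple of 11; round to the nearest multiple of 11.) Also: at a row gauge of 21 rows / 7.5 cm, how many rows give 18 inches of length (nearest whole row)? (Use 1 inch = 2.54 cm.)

Cast on 110 stitches; work 128 rows.

Finished = 21 + 2.5 = 23.5 inches.
23.5 inches × 2.54 = 59.69 cm.
19/10 = 1.9 sts per cm; 59.69 × 1.9 = 113.41 sts.
Nearest multiple of 11 → 110.
18 inches = 45.72 cm; × 2.8 = 128.02 → 128 rows.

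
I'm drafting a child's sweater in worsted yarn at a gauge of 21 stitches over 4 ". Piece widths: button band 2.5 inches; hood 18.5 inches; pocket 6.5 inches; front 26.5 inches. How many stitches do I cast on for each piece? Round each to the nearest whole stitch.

Rate = 21/4 = 5.25 sts per in.
button band: 2.5 × 5.25 = 13.12 → 13.
hood: 18.5 × 5.25 = 97.12 → 97.
pocket: 6.5 × 5.25 = 34.12 → 34.
front: 26.5 × 5.25 = 139.12 → 139.

button band 13; hood 97; pocket 34; front 139.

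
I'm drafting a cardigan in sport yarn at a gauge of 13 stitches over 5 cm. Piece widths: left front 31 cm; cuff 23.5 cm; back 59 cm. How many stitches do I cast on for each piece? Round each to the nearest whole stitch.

left front 81; cuff 61; back 153.

Rate = 13/5 = 2.6 sts per cm.
left front: 31 × 2.6 = 80.60 → 81.
cuff: 23.5 × 2.6 = 61.10 → 61.
back: 59 × 2.6 = 153.40 → 153.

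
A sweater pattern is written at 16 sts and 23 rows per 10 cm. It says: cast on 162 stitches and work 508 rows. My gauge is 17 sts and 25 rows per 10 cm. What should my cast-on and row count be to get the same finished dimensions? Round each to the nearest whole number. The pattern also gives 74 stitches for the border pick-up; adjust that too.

Stitches: 162 × 17/16 = 172.12 → 172.
Rows: 508 × 25/23 = 552.17 → 552.
border pick-up: 74 × 17/16 = 78.62 → 79.

Cast on 172 stitches; work 552 rows; border pick-up 79 stitches.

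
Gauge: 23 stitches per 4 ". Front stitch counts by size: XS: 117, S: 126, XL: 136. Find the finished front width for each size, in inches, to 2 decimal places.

23/4 = 5.75 sts per in.
XS: 117 / 5.75 = 20.348 → 20.35 in.
S: 126 / 5.75 = 21.913 → 21.91 in.
XL: 136 / 5.75 = 23.652 → 23.65 in.

XS 20.35 inches; S 21.91 inches; XL 23.65 inches.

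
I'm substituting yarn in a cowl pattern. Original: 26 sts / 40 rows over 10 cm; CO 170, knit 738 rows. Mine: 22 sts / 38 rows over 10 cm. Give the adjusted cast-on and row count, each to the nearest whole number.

Stitches: 170 × 22/26 = 143.85 → 144.
Rows: 738 × 38/40 = 701.10 → 701.

Cast on 144 stitches; work 701 rows.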